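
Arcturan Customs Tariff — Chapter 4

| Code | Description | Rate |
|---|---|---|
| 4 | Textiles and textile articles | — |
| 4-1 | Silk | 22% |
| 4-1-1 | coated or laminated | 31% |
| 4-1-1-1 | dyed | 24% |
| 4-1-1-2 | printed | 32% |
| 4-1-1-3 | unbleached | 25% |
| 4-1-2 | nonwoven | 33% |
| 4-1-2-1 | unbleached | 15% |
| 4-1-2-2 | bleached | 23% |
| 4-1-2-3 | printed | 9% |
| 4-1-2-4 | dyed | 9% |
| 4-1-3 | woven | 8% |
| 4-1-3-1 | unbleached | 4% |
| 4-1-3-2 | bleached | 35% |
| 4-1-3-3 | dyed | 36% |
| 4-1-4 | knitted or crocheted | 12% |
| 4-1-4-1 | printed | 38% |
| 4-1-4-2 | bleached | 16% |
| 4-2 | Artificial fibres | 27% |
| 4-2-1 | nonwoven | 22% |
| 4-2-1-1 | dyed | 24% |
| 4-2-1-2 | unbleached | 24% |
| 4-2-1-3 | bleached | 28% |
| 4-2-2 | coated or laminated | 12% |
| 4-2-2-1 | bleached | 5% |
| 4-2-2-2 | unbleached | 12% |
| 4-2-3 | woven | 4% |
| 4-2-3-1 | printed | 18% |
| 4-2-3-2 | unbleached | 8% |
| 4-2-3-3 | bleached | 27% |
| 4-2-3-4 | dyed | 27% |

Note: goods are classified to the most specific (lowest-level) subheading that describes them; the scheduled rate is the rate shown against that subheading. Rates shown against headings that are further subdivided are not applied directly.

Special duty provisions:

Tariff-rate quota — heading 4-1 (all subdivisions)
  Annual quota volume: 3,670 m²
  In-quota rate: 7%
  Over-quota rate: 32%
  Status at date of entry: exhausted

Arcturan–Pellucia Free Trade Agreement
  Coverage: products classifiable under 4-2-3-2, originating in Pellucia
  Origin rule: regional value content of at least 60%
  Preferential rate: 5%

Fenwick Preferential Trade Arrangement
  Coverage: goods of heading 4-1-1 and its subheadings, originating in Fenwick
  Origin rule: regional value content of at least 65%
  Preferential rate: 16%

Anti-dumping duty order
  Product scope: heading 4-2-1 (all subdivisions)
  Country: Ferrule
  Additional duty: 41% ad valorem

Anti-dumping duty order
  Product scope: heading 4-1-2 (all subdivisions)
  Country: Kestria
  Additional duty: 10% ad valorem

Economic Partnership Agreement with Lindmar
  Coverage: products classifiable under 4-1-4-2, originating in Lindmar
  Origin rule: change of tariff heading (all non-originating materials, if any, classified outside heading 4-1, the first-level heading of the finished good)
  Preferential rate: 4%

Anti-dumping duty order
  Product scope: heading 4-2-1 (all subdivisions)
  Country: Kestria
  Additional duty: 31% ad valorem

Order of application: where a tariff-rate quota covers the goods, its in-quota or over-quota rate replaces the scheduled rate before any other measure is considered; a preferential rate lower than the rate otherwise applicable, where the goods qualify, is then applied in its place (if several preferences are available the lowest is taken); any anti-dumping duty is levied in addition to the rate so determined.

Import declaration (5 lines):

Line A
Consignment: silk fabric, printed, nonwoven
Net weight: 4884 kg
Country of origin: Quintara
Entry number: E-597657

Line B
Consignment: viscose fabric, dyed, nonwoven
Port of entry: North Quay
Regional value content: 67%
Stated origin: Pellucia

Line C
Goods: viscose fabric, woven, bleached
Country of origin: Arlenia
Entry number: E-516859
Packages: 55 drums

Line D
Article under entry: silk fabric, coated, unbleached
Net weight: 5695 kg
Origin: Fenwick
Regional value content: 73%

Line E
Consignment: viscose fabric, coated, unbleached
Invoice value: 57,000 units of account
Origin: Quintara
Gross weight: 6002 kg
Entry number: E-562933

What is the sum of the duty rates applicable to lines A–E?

Line A: silk → 4-1; nonwoven → 4-1-2; printed → 4-1-2-3. Scheduled 9%. quota on 4-1 exhausted → over-quota 32%. → 32%.
Line B: viscose → 4-2; nonwoven → 4-2-1; dyed → 4-2-1-1. Scheduled 24%. Pellucia agreement on 4-2-3-2: 4-2-1-1 not covered. → 24%.
Line C: viscose → 4-2; woven → 4-2-3; bleached → 4-2-3-3. Scheduled 27%. No special measure applies. → 27%.
Line D: silk → 4-1; coated → 4-1-1; unbleached → 4-1-1-3. Scheduled 25%. quota on 4-1 exhausted → over-quota 32%; Fenwick agreement on 4-1-1: RVC ≥ 65% → 16% available; preferential 16%. → 16%.
Line E: viscose → 4-2; coated → 4-2-2; unbleached → 4-2-2-2. Scheduled 12%. No special measure applies. → 12%.
Sum: 32% + 24% + 27% + 16% + 12% = 111%.

111%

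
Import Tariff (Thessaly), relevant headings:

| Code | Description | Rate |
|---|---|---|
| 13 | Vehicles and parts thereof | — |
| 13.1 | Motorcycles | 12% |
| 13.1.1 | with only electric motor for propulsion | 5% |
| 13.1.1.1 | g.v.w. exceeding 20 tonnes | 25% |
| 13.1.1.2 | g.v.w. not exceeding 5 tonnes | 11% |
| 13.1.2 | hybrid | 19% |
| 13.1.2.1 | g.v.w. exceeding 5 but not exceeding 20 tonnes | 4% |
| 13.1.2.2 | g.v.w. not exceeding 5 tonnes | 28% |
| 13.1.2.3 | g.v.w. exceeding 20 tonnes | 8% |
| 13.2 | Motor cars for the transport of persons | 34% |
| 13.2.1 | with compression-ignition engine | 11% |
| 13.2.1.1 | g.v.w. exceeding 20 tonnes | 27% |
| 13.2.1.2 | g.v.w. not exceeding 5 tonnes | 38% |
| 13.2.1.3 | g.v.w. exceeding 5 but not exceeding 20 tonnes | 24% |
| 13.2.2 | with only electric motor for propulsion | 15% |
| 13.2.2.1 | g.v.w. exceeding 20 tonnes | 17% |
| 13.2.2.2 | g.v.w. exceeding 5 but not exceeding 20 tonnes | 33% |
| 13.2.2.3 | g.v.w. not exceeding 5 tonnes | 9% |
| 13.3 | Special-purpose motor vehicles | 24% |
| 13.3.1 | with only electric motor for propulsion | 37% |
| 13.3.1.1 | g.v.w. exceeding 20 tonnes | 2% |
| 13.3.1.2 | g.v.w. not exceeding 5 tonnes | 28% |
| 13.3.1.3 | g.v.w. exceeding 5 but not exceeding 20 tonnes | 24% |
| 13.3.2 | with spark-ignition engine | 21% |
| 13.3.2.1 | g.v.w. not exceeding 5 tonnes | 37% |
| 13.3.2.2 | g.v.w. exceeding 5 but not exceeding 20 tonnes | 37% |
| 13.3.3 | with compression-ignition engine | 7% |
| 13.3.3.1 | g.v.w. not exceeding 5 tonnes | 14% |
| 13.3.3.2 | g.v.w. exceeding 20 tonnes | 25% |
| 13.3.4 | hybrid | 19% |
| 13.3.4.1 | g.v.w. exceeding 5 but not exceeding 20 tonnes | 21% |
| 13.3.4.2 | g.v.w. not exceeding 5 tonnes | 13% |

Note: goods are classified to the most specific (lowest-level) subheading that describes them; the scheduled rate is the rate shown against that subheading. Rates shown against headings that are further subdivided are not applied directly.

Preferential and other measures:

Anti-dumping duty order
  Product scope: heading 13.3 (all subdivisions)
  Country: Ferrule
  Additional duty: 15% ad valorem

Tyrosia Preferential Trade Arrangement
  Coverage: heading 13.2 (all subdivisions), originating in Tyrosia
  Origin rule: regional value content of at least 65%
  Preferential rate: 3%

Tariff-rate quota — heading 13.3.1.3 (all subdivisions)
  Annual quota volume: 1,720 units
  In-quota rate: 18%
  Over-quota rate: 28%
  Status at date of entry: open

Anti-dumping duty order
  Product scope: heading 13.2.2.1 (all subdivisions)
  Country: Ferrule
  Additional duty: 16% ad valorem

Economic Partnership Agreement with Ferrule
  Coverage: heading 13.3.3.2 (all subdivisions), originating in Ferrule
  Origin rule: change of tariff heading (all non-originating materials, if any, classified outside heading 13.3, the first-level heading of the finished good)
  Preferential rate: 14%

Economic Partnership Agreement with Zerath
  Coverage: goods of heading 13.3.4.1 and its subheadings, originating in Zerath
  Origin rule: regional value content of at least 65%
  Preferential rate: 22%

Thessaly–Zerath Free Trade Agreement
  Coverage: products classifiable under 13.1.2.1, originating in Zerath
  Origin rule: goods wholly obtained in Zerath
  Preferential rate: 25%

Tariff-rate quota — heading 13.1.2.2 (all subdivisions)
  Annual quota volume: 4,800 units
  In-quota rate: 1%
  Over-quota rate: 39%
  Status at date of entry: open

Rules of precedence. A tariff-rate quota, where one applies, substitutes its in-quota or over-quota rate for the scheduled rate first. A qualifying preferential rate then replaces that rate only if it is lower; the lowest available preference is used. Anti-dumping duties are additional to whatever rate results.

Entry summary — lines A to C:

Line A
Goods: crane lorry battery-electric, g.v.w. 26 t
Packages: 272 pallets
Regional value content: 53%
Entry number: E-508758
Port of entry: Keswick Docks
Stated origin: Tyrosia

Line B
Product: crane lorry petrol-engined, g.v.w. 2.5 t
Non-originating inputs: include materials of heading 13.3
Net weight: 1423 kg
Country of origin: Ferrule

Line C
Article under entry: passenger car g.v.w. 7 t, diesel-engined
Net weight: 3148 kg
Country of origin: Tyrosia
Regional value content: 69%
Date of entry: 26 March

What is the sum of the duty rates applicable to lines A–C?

57%

Line A: crane lorry → 13.3; battery-electric → 13.3.1; g.v.w. 26 t → 13.3.1.1. Scheduled 2%. Tyrosia agreement on 13.2: 13.3.1.1 not covered. → 2%.
Line B: crane lorry → 13.3; petrol-engined → 13.3.2; g.v.w. 2.5 t → 13.3.2.1. Scheduled 37%. Ferrule agreement on 13.3.3.2: 13.3.2.1 not covered; anti-dumping (Ferrule, 13.3): +15%; total 37% + 15% = 52%. → 52%.
Line C: passenger car → 13.2; diesel-engined → 13.2.1; g.v.w. 7 t → 13.2.1.3. Scheduled 24%. Tyrosia agreement on 13.2: RVC ≥ 65% → 3% available; preferential 3%. → 3%.
Sum: 2% + 52% + 3% = 57%.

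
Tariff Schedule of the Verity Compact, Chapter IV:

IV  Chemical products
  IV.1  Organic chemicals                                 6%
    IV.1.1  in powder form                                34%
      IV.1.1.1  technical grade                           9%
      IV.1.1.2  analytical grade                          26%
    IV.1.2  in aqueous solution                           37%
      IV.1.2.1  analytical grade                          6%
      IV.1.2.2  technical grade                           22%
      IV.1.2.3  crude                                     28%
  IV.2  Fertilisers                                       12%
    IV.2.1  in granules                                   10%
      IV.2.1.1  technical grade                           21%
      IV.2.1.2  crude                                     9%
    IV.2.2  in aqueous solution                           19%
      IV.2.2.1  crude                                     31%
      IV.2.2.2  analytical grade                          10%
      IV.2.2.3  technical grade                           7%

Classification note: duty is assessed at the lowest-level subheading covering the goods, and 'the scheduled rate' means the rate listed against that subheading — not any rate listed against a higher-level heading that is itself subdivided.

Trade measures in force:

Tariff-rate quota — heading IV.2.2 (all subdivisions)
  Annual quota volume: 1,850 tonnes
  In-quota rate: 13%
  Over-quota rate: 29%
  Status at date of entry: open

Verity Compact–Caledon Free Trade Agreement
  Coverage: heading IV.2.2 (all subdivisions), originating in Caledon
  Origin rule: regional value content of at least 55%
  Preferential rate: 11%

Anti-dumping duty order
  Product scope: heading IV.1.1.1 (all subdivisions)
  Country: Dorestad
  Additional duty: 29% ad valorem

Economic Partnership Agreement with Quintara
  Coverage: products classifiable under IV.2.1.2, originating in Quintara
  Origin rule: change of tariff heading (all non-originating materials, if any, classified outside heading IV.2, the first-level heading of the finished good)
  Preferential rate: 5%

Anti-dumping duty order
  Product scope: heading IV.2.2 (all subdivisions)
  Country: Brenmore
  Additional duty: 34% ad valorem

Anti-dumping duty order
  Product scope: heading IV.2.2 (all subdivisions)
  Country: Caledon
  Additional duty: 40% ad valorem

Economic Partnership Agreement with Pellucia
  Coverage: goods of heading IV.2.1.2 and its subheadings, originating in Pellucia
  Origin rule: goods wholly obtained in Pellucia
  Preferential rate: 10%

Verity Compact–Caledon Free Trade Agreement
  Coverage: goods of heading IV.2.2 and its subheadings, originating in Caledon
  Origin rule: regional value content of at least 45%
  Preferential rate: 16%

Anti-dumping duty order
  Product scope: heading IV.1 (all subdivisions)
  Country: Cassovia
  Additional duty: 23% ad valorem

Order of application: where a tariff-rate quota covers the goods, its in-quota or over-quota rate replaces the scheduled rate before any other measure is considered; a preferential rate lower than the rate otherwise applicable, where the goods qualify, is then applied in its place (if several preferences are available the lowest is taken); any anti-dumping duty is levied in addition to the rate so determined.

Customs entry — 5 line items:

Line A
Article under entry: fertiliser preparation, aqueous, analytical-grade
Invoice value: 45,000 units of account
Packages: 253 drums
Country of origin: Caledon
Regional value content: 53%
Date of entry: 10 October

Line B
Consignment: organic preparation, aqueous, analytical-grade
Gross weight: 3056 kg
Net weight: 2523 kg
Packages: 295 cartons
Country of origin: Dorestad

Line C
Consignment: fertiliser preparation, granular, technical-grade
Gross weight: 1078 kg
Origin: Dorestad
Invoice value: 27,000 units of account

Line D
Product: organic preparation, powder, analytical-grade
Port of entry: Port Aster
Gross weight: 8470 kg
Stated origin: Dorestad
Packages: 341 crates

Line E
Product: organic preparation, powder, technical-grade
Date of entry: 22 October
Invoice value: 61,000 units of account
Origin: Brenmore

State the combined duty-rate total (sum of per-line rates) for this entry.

Line A: fertiliser → IV.2; aqueous → IV.2.2; analytical-grade → IV.2.2.2. Scheduled 10%. quota on IV.2.2 open → in-quota 13%; Caledon agreement on IV.2.2: RVC < 55%; Caledon agreement on IV.2.2: RVC ≥ 45% → 16% available; preference 16% not lower than 13% → no reduction; anti-dumping (Caledon, IV.2.2): +40%; total 13% + 40% = 53%. → 53%.
Line B: organic → IV.1; aqueous → IV.1.2; analytical-grade → IV.1.2.1. Scheduled 6%. No special measure applies. → 6%.
Line C: fertiliser → IV.2; granular → IV.2.1; technical-grade → IV.2.1.1. Scheduled 21%. No special measure applies. → 21%.
Line D: organic → IV.1; powder → IV.1.1; analytical-grade → IV.1.1.2. Scheduled 26%. No special measure applies. → 26%.
Line E: organic → IV.1; powder → IV.1.1; technical-grade → IV.1.1.1. Scheduled 9%. No special measure applies. → 9%.
Sum: 53% + 6% + 21% + 26% + 9% = 115%.

115%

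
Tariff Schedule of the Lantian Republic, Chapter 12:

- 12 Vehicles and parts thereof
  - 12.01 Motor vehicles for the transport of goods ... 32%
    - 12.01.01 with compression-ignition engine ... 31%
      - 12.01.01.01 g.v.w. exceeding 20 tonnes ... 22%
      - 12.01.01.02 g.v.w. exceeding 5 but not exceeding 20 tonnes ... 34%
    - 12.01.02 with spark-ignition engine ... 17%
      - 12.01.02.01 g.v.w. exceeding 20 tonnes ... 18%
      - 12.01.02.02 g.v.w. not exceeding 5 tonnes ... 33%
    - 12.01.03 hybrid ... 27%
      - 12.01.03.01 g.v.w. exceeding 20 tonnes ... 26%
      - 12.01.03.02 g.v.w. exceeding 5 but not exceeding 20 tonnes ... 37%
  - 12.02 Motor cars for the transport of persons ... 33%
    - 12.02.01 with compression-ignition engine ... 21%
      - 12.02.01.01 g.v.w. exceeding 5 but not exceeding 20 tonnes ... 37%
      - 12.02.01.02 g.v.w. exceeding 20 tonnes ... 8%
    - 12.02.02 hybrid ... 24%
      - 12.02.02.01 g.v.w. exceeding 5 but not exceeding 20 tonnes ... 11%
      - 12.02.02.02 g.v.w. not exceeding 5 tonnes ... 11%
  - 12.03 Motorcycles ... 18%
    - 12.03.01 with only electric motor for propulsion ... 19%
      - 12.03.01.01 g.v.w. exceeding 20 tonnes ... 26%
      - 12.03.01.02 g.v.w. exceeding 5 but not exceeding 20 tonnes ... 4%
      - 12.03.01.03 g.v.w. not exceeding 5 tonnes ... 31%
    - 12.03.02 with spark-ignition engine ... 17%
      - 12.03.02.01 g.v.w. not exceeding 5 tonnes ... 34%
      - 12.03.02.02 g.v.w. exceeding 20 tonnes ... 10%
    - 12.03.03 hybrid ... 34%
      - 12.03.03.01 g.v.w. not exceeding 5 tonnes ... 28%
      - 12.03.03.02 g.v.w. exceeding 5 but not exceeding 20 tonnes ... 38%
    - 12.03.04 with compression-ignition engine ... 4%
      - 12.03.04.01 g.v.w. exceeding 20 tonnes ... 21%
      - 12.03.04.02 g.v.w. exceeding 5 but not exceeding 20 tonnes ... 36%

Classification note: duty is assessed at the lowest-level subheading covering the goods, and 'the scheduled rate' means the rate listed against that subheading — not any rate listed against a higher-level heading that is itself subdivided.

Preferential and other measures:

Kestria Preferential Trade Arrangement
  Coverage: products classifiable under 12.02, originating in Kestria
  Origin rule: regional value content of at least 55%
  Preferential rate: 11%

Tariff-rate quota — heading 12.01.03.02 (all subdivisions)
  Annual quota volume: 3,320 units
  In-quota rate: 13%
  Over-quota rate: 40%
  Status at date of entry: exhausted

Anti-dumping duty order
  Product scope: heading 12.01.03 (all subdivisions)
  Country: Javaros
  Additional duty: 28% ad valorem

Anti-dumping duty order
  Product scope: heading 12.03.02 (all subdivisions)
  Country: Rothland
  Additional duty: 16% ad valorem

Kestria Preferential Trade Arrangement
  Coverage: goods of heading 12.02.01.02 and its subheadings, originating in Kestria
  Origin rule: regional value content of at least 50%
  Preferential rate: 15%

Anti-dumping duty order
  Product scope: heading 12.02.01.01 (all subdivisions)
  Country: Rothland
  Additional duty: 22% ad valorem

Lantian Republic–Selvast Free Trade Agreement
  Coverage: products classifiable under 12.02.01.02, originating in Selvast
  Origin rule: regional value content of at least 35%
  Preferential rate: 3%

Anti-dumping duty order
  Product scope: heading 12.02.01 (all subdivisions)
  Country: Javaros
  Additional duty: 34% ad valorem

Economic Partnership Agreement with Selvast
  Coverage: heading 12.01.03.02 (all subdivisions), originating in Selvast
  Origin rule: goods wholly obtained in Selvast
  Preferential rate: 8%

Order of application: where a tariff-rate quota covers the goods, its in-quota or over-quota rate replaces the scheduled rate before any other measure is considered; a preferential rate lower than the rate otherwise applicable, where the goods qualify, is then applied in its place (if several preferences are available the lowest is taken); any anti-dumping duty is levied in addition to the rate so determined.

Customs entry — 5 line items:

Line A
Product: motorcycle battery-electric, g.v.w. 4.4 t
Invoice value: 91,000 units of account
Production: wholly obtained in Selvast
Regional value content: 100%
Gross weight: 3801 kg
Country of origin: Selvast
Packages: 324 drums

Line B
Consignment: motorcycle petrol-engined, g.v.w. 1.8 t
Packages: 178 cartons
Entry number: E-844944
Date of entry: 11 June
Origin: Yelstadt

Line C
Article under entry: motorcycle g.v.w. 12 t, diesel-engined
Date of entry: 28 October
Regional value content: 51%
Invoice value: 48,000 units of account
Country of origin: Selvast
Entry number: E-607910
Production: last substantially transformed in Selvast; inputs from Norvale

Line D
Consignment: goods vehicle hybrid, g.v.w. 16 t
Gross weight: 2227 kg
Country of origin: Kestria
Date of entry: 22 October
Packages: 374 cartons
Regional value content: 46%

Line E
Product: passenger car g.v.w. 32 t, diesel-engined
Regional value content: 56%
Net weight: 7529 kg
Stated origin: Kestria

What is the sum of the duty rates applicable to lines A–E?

Line A: motorcycle → 12.03; battery-electric → 12.03.01; g.v.w. 4.4 t → 12.03.01.03. Scheduled 31%. Selvast agreement on 12.02.01.02: 12.03.01.03 not covered; Selvast agreement on 12.01.03.02: 12.03.01.03 not covered. → 31%.
Line B: motorcycle → 12.03; petrol-engined → 12.03.02; g.v.w. 1.8 t → 12.03.02.01. Scheduled 34%. No special measure applies. → 34%.
Line C: motorcycle → 12.03; diesel-engined → 12.03.04; g.v.w. 12 t → 12.03.04.02. Scheduled 36%. Selvast agreement on 12.02.01.02: 12.03.04.02 not covered; Selvast agreement on 12.01.03.02: 12.03.04.02 not covered. → 36%.
Line D: goods vehicle → 12.01; hybrid → 12.01.03; g.v.w. 16 t → 12.01.03.02. Scheduled 37%. quota on 12.01.03.02 exhausted → over-quota 40%; Kestria agreement on 12.02: 12.01.03.02 not covered; Kestria agreement on 12.02.01.02: 12.01.03.02 not covered. → 40%.
Line E: passenger car → 12.02; diesel-engined → 12.02.01; g.v.w. 32 t → 12.02.01.02. Scheduled 8%. Kestria agreement on 12.02: RVC ≥ 55% → 11% available; Kestria agreement on 12.02.01.02: RVC ≥ 50% → 15% available; preference 11% not lower than 8% → no reduction. → 8%.
Sum: 31% + 34% + 36% + 40% + 8% = 149%.

149%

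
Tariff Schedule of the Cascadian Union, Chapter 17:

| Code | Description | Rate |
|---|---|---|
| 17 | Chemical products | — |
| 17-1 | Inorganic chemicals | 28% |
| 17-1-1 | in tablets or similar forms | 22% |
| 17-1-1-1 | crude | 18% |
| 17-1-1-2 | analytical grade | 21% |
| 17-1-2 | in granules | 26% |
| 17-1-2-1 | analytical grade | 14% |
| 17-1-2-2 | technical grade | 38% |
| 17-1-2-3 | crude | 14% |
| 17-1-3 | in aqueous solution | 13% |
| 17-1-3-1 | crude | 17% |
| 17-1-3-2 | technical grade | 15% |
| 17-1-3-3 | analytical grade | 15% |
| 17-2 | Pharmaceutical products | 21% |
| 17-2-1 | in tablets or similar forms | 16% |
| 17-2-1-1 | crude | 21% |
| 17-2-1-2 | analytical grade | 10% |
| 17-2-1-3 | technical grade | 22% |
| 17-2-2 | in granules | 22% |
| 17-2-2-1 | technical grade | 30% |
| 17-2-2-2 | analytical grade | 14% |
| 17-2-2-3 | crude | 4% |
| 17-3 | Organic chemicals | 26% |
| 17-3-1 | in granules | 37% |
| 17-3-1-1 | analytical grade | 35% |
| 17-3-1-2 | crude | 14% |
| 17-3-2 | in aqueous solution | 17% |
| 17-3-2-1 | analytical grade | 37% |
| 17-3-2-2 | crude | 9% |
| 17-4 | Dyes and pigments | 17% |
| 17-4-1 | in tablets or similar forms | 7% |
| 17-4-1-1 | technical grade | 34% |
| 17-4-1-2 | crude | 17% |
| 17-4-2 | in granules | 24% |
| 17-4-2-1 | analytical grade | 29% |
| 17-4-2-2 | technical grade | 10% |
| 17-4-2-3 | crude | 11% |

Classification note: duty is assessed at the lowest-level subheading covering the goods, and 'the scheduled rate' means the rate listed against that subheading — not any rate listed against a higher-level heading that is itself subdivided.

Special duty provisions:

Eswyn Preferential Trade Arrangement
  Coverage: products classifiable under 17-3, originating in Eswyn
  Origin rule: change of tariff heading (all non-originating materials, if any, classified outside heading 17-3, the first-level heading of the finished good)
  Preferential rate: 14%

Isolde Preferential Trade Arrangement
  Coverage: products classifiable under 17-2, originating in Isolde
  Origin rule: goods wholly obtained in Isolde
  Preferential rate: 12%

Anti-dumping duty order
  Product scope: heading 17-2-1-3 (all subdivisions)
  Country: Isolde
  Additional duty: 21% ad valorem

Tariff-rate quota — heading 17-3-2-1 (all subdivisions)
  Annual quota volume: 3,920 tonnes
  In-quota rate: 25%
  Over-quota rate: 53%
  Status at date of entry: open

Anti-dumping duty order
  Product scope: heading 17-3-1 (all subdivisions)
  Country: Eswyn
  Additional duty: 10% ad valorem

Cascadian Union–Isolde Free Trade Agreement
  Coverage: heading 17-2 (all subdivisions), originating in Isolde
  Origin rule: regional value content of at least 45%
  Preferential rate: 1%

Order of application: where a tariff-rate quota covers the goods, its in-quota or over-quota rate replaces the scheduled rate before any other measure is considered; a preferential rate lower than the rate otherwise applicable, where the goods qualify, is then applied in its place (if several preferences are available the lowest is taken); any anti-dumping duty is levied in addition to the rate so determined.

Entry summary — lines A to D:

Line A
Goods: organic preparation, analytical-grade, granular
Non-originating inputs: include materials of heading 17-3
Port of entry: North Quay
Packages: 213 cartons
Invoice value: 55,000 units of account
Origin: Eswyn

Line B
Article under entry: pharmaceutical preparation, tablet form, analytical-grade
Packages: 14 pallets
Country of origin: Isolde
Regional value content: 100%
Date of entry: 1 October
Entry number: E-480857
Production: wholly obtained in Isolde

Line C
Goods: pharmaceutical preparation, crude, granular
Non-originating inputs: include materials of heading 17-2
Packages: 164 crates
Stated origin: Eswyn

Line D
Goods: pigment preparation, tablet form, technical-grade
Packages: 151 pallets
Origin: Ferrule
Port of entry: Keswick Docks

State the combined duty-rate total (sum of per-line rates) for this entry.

84%

Line A: organic → 17-3; granular → 17-3-1; analytical-grade → 17-3-1-1. Scheduled 35%. Eswyn agreement on 17-3: CTH not met; anti-dumping (Eswyn, 17-3-1): +10%; total 35% + 10% = 45%. → 45%.
Line B: pharmaceutical → 17-2; tablet form → 17-2-1; analytical-grade → 17-2-1-2. Scheduled 10%. Isolde agreement on 17-2: wholly obtained → 12% available; Isolde agreement on 17-2: RVC ≥ 45% → 1% available; preferential 1%. → 1%.
Line C: pharmaceutical → 17-2; granular → 17-2-2; crude → 17-2-2-3. Scheduled 4%. Eswyn agreement on 17-3: 17-2-2-3 not covered. → 4%.
Line D: pigment → 17-4; tablet form → 17-4-1; technical-grade → 17-4-1-1. Scheduled 34%. No special measure applies. → 34%.
Sum: 45% + 1% + 4% + 34% = 84%.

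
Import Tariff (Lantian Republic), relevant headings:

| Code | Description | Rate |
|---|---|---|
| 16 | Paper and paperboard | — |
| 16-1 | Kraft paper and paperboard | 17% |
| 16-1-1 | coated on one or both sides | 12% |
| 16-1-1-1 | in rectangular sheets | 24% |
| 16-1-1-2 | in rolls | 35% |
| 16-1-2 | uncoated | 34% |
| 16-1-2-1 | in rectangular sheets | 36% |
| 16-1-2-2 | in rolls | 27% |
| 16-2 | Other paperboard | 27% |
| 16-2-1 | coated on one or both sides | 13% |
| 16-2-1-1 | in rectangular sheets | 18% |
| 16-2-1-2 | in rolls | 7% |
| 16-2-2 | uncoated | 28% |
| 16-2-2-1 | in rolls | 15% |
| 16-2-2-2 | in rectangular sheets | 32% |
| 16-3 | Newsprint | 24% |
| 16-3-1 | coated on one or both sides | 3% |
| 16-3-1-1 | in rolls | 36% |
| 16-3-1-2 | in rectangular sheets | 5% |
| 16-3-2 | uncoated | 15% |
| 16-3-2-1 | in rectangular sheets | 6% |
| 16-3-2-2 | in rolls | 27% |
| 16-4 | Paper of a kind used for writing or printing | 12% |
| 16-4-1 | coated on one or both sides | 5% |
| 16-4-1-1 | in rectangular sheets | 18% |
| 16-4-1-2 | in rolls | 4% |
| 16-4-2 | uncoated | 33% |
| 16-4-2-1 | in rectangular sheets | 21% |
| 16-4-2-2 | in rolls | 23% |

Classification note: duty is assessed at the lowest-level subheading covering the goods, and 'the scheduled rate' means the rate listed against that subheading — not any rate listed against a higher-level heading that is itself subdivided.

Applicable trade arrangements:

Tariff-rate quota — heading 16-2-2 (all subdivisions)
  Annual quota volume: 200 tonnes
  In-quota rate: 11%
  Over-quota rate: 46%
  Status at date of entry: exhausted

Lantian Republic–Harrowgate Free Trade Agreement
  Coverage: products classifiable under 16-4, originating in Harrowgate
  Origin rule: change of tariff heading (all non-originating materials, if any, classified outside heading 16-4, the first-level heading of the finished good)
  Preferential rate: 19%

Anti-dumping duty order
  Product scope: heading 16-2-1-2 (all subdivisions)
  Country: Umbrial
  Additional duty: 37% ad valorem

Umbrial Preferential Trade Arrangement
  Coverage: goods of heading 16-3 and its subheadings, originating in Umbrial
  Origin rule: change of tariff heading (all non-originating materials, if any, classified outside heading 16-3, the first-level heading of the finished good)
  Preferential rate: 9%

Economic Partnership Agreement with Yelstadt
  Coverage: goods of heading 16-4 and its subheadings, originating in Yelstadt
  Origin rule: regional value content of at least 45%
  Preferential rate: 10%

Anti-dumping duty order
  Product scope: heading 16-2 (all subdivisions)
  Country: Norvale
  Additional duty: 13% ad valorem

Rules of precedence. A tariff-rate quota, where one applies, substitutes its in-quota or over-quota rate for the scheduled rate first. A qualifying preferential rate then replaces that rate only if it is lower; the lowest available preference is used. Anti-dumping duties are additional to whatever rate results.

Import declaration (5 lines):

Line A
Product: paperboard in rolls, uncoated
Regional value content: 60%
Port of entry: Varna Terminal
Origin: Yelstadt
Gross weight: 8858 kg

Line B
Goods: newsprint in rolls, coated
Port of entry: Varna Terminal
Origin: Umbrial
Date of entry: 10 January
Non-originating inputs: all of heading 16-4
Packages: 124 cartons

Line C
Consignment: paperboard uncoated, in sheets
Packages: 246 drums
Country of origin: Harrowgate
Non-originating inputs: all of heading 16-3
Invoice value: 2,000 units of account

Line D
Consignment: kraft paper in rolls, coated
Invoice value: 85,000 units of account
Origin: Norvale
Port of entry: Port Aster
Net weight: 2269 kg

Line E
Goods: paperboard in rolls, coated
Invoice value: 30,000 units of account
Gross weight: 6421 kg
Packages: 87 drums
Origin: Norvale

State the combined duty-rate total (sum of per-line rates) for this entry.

156%

Line A: paperboard → 16-2; uncoated → 16-2-2; in rolls → 16-2-2-1. Scheduled 15%. quota on 16-2-2 exhausted → over-quota 46%; Yelstadt agreement on 16-4: 16-2-2-1 not covered. → 46%.
Line B: newsprint → 16-3; coated → 16-3-1; in rolls → 16-3-1-1. Scheduled 36%. Umbrial agreement on 16-3: CTH met → 9% available; preferential 9%. → 9%.
Line C: paperboard → 16-2; uncoated → 16-2-2; in sheets → 16-2-2-2. Scheduled 32%. quota on 16-2-2 exhausted → over-quota 46%; Harrowgate agreement on 16-4: 16-2-2-2 not covered. → 46%.
Line D: kraft paper → 16-1; coated → 16-1-1; in rolls → 16-1-1-2. Scheduled 35%. No special measure applies. → 35%.
Line E: paperboard → 16-2; coated → 16-2-1; in rolls → 16-2-1-2. Scheduled 7%. anti-dumping (Norvale, 16-2): +13%; total 7% + 13% = 20%. → 20%.
Sum: 46% + 9% + 46% + 35% + 20% = 156%.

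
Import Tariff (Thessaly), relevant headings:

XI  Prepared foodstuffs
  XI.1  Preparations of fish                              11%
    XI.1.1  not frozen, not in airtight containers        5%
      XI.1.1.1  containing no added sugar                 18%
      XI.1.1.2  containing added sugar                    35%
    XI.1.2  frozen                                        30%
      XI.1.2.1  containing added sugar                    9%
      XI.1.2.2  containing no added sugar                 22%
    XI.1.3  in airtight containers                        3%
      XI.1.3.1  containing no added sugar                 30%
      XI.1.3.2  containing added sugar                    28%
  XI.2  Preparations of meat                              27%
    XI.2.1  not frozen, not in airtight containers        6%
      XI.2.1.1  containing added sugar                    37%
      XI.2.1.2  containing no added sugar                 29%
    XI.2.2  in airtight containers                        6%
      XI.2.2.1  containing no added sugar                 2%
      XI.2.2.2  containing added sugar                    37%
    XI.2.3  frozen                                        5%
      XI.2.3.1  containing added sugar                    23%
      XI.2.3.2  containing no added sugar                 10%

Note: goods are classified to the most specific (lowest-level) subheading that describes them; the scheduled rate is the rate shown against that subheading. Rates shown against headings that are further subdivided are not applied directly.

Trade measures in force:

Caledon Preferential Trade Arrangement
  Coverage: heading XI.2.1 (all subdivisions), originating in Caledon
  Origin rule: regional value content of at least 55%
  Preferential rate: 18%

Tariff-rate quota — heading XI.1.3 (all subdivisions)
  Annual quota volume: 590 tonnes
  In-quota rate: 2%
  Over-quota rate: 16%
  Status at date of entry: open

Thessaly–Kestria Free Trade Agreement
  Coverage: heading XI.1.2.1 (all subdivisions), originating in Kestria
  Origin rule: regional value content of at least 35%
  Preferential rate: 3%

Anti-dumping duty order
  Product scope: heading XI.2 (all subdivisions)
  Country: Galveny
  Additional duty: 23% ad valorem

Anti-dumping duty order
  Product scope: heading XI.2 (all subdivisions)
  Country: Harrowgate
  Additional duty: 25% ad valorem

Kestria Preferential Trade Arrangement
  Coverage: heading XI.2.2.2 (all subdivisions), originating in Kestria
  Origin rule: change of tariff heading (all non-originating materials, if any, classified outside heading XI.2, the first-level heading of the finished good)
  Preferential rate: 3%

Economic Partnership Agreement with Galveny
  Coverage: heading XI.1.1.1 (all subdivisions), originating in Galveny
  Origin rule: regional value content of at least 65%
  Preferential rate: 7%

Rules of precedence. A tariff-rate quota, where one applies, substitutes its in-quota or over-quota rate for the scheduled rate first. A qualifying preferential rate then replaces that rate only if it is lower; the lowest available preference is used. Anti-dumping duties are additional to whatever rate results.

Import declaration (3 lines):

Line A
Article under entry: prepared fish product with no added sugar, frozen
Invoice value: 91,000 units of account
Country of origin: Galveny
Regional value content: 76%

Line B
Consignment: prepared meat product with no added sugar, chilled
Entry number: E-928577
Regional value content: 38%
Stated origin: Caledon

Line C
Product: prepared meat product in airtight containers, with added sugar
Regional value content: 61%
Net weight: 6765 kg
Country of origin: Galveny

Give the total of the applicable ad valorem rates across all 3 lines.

111%

Line A: prepared fish product → XI.1; frozen → XI.1.2; with no added sugar → XI.1.2.2. Scheduled 22%. Galveny agreement on XI.1.1.1: XI.1.2.2 not covered. → 22%.
Line B: prepared meat product → XI.2; chilled → XI.2.1; with no added sugar → XI.2.1.2. Scheduled 29%. Caledon agreement on XI.2.1: RVC < 55%. → 29%.
Line C: prepared meat product → XI.2; in airtight containers → XI.2.2; with added sugar → XI.2.2.2. Scheduled 37%. Galveny agreement on XI.1.1.1: XI.2.2.2 not covered; anti-dumping (Galveny, XI.2): +23%; total 37% + 23% = 60%. → 60%.
Sum: 22% + 29% + 60% = 111%.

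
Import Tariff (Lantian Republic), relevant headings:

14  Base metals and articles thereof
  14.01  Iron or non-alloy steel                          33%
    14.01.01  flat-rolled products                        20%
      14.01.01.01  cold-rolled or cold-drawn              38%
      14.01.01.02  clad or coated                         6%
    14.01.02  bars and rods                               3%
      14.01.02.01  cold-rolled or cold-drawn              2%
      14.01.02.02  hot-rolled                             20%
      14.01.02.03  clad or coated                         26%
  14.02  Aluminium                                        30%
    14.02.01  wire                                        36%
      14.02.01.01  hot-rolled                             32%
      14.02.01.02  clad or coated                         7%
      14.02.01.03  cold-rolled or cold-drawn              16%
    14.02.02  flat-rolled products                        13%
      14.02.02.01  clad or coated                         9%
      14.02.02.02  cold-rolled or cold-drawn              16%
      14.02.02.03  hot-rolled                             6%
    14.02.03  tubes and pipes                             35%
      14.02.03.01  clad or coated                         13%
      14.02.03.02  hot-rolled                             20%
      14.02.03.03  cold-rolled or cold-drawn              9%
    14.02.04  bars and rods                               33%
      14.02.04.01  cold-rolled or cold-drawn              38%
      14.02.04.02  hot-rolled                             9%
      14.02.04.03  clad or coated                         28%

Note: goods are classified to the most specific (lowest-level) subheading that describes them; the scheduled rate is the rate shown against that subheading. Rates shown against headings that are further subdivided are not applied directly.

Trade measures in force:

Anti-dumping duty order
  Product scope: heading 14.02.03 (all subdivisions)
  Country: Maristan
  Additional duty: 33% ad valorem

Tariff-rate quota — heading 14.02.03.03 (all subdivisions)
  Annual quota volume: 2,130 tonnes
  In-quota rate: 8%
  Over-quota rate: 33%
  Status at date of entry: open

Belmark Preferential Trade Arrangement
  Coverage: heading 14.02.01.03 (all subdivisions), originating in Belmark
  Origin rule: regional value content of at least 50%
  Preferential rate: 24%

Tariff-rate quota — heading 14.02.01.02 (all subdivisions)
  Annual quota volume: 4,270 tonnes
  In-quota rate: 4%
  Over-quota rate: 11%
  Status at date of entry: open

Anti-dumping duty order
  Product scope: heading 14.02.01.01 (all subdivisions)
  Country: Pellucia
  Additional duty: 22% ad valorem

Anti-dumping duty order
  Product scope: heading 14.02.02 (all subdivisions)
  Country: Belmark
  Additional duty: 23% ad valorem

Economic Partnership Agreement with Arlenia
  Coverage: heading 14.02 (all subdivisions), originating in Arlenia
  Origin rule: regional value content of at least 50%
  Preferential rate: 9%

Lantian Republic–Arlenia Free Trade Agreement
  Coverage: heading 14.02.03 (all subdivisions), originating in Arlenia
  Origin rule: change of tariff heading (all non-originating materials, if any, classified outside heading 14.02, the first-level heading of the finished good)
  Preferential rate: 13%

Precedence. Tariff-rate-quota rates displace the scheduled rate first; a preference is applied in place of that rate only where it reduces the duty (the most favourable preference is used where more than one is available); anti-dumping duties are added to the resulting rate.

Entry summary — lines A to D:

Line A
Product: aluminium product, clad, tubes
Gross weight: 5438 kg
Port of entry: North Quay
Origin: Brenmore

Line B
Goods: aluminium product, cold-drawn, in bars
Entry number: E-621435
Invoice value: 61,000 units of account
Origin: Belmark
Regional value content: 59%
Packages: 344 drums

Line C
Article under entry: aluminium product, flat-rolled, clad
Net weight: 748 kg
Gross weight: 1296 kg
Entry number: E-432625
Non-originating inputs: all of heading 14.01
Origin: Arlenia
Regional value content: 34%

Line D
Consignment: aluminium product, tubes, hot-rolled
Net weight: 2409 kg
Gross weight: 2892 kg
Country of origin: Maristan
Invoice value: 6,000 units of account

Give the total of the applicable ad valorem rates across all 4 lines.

113%

Line A: aluminium → 14.02; tubes → 14.02.03; clad → 14.02.03.01. Scheduled 13%. No special measure applies. → 13%.
Line B: aluminium → 14.02; in bars → 14.02.04; cold-drawn → 14.02.04.01. Scheduled 38%. Belmark agreement on 14.02.01.03: 14.02.04.01 not covered. → 38%.
Line C: aluminium → 14.02; flat-rolled → 14.02.02; clad → 14.02.02.01. Scheduled 9%. Arlenia agreement on 14.02: RVC < 50%; Arlenia agreement on 14.02.03: 14.02.02.01 not covered. → 9%.
Line D: aluminium → 14.02; tubes → 14.02.03; hot-rolled → 14.02.03.02. Scheduled 20%. anti-dumping (Maristan, 14.02.03): +33%; total 20% + 33% = 53%. → 53%.
Sum: 13% + 38% + 9% + 53% = 113%.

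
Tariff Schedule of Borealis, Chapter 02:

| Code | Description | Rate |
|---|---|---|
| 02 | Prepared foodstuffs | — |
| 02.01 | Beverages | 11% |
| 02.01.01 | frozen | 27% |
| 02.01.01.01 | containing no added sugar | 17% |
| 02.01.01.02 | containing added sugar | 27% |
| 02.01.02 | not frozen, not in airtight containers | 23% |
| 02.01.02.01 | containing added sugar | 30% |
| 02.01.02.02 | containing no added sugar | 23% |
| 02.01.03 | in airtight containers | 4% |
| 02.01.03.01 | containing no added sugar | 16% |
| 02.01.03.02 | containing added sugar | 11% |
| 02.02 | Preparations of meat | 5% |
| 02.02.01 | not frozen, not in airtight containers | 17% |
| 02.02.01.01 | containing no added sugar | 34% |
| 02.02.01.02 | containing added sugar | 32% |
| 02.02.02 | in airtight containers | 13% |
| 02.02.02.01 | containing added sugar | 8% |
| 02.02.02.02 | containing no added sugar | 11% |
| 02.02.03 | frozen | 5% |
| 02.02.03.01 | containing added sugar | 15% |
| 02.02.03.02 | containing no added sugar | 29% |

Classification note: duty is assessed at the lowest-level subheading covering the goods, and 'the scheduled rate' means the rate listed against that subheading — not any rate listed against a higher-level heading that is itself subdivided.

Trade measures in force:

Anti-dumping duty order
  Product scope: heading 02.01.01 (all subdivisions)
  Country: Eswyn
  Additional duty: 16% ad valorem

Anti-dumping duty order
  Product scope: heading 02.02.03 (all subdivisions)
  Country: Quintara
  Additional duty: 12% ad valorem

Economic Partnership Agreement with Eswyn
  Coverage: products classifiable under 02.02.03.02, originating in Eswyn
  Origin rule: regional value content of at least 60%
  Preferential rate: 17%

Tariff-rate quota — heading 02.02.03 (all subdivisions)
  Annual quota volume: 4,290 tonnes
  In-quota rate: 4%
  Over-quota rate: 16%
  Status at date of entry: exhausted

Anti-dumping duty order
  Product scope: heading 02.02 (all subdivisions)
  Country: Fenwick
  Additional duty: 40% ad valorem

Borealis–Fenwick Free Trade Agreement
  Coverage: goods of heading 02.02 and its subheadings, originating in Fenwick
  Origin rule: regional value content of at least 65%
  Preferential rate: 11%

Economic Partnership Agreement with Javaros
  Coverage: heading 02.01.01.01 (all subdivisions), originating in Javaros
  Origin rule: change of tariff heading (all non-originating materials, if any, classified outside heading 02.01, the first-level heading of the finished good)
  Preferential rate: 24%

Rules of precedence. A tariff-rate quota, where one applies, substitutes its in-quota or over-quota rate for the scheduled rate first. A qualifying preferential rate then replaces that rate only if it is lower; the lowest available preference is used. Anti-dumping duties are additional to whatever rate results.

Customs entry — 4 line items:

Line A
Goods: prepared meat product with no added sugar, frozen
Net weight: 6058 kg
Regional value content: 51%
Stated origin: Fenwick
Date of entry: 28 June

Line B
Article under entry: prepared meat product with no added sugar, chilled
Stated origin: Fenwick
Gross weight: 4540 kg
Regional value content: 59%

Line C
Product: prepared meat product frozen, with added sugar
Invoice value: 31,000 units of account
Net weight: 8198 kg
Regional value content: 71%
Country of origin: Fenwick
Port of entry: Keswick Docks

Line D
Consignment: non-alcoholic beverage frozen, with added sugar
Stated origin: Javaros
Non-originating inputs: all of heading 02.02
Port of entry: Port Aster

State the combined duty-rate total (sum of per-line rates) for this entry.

208%

Line A: prepared meat product → 02.02; frozen → 02.02.03; with no added sugar → 02.02.03.02. Scheduled 29%. quota on 02.02.03 exhausted → over-quota 16%; Fenwick agreement on 02.02: RVC < 65%; anti-dumping (Fenwick, 02.02): +40%; total 16% + 40% = 56%. → 56%.
Line B: prepared meat product → 02.02; chilled → 02.02.01; with no added sugar → 02.02.01.01. Scheduled 34%. Fenwick agreement on 02.02: RVC < 65%; anti-dumping (Fenwick, 02.02): +40%; total 34% + 40% = 74%. → 74%.
Line C: prepared meat product → 02.02; frozen → 02.02.03; with added sugar → 02.02.03.01. Scheduled 15%. quota on 02.02.03 exhausted → over-quota 16%; Fenwick agreement on 02.02: RVC ≥ 65% → 11% available; preferential 11%; anti-dumping (Fenwick, 02.02): +40%; total 11% + 40% = 51%. → 51%.
Line D: non-alcoholic beverage → 02.01; frozen → 02.01.01; with added sugar → 02.01.01.02. Scheduled 27%. Javaros agreement on 02.01.01.01: 02.01.01.02 not covered. → 27%.
Sum: 56% + 74% + 51% + 27% = 208%.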